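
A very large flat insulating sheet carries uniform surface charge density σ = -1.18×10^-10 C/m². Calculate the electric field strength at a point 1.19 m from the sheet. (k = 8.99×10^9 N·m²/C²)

The symmetry is planar: E is normal to the sheet and the same magnitude on both sides. Take a pillbox straddling the sheet with end-cap area A.
Flux Φ = 2EA and Q_enc = σA, so 2EA = σA/ε₀ ⇒ E = |σ|/(2ε₀), independent of distance.
E = 2πk|σ| = 2π(8.99×10^9)(1.18×10^-10) = 6.67 N/C.

6.67 N/C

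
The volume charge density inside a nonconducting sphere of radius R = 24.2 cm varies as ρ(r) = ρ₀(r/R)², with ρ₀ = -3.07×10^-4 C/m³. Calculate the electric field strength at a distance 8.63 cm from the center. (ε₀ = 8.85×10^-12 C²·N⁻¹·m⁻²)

By spherical symmetry E is radial; choose a Gaussian sphere of radius r = 8.63 cm (r < R).
Q_enc = ∫₀^r ρ(r')·4πr'² dr' = (4πρ₀/R²) ∫₀^r r'^4 dr' = 4πρ₀ r^5/(5·R²) = -6.307e-8 C.
Gauss's law: E·4πr² = Q_enc/ε₀.
E = |Q_enc|/(4πε₀r²) = (6.307e-8)/(4π·8.85×10^-12·(0.0863)²) = 7.61×10^4 N/C.

|E| ≈ 7.61×10^4 N/C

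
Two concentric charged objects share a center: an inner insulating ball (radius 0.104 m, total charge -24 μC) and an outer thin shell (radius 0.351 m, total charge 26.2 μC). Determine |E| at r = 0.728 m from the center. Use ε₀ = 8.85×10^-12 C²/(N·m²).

3.73×10^4 N/C

Use a concentric Gaussian sphere at r = 0.728 m (r > 0.351 m, enclosing both).
Q_enc = (-24 μC) + (26.2 μC) = 2.20e-6 C.
Applying ∮E·dA = Q_enc/ε₀ with Φ = E(4πr²):
E = |Q_enc|/(4πε₀r²) = (2.20×10^-6)/(4π·8.85×10^-12·(0.728)²) = 3.73×10^4 N/C.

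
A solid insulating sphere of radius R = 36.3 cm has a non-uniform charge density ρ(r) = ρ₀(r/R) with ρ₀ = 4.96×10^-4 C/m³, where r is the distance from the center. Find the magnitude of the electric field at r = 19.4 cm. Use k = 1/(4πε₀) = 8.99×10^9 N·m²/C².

By spherical symmetry E is radial; choose a Gaussian sphere of radius r = 19.4 cm (r < R).
Q_enc = ∫₀^r ρ(r')·4πr'² dr' = (4πρ₀/R) ∫₀^r r'^3 dr' = 4πρ₀ r^4/(4·R) = 6.08×10^-6 C.
Applying ∮E·dA = Q_enc/ε₀ with Φ = E(4πr²):
E = k|Q_enc|/r² = (8.99×10^9)(6.08×10^-6)/(0.194)² = 1.45×10^6 N/C.

|E| = 1.45e6 N/C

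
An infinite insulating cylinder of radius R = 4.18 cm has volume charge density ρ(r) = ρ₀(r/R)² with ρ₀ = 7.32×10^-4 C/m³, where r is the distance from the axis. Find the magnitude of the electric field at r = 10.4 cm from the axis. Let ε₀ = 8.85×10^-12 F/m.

E = 3.47×10^5 N/C

Coaxial Gaussian cylinder, radius r = 10.4 cm, length L (r > R, full charge per length enclosed).
λ_enc = 2π ∫₀^R ρ₀(r'/R)^2 r' dr' = 2πρ₀R²/4 = 2.009×10^-6 C/m.
Gauss's law: E·2πrL = λ_enc L/ε₀.
E = |λ_enc|/(2πε₀r) = (2.009e-6)/(2π·8.85×10^-12·0.104) = 3.47×10^5 N/C.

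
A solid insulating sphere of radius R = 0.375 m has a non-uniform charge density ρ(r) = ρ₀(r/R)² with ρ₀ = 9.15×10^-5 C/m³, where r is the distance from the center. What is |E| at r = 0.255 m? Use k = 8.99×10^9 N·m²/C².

Use a concentric Gaussian sphere at r = 0.255 m (r < R).
Q_enc = ∫₀^r ρ(r')·4πr'² dr' = (4πρ₀/R²) ∫₀^r r'^4 dr' = 4πρ₀ r^5/(5·R²) = 1.763×10^-6 C.
Applying ∮E·dA = Q_enc/ε₀ with Φ = E(4πr²):
E = k|Q_enc|/r² = (8.99×10^9)(1.763×10^-6)/(0.255)² = 2.44e5 N/C.

E ≈ 2.44×10^5 N/C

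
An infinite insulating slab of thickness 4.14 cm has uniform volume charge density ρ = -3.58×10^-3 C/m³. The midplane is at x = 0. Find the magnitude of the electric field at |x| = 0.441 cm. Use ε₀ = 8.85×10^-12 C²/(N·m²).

E ≈ 1.78×10^6 N/C

By symmetry E is perpendicular to the slab. A Gaussian pillbox from −0.441 cm to +0.441 cm (face area A) lies entirely within the slab.
Q_enc = ρ·(2x)·A and flux = 2EA, so 2EA = 2ρxA/ε₀ ⇒ E = |ρ|x/ε₀.
E = (3.58e-3)(0.00441)/(8.85×10^-12) = 1.78×10^6 N/C.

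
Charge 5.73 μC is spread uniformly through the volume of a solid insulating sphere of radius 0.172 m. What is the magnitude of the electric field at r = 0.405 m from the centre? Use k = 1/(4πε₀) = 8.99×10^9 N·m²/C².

|E| ≈ 3.14e5 N/C

Symmetry ⇒ E = E(r) r̂. Gaussian sphere of radius r = 0.405 m (r > R, so the entire charge is enclosed).
Q_enc = 5.73 μC = 5.73e-6 C.
By Gauss's law, ∮E·dA = E·4πr² = Q_enc/ε₀.
E = k|Q_enc|/r² = (8.99×10^9)(5.73×10^-6)/(0.405)² = 3.14e5 N/C.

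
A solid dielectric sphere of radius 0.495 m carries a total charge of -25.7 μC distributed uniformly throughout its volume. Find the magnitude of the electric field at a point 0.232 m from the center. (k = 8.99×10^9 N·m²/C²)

Use a concentric Gaussian sphere at r = 0.232 m (r < R).
Only the charge within r is enclosed: Q_enc = Q·(r/R)³ = (-25.7 μC)·(0.232 m/0.495 m)³ = -2.646e-6 C.
Applying ∮E·dA = Q_enc/ε₀ with Φ = E(4πr²):
E = k|Q_enc|/r² = (8.99×10^9)(2.646e-6)/(0.232)² = 4.42×10^5 N/C.

|E| = 4.42×10^5 N/C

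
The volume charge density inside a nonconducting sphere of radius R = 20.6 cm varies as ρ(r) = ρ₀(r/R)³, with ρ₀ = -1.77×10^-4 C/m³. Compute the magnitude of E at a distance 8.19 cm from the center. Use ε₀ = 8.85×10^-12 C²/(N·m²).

Symmetry ⇒ E = E(r) r̂. Gaussian sphere of radius r = 8.19 cm (r < R).
Integrate the density: Q_enc = 4π ∫₀^r ρ₀(r'/R)^3 r'² dr' = 4πρ₀ r^6/(6·R³) = -1.28×10^-8 C.
Applying ∮E·dA = Q_enc/ε₀ with Φ = E(4πr²):
E = |Q_enc|/(4πε₀r²) = (1.28e-8)/(4π·8.85×10^-12·(0.0819)²) = 1.72e4 N/C.

|E| ≈ 1.72e4 N/C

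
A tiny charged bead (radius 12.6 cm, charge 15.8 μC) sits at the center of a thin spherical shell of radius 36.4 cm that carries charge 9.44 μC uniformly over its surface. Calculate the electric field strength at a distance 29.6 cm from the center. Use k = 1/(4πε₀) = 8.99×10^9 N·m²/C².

By spherical symmetry E is radial; choose a Gaussian sphere of radius r = 29.6 cm (between the bodies, 12.6 cm < r < 36.4 cm).
Only the inner charge is enclosed; the outer shell contributes nothing inside itself. Q_enc = 15.8 μC = 1.58×10^-5 C.
Applying ∮E·dA = Q_enc/ε₀ with Φ = E(4πr²):
E = k|Q_enc|/r² = (8.99×10^9)(1.58×10^-5)/(0.296)² = 1.62×10^6 N/C.

E = 1.62e6 N/C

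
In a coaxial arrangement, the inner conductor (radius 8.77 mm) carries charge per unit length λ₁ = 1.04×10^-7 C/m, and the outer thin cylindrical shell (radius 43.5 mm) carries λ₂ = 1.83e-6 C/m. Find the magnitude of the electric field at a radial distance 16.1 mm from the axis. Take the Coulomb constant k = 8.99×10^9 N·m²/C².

By cylindrical symmetry E is radial; use a coaxial Gaussian cylinder of radius 16.1 mm and length L (between the conductors, 8.77 mm < r < 43.5 mm).
The shell at 43.5 mm lies outside the Gaussian surface, so λ_enc = λ₁ = 1.04e-7 C/m.
Applying ∮E·dA = Q_enc/ε₀ with the end caps contributing no flux:
E = 2k|λ_enc|/r = 2(8.99×10^9)(1.04×10^-7)/(0.0161) = 1.16×10^5 N/C.

|E| = 1.16e5 N/C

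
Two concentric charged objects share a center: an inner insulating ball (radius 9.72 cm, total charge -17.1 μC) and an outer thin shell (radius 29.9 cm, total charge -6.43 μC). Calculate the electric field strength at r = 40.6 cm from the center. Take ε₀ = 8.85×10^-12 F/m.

E ≈ 1.28e6 N/C

Symmetry ⇒ E = E(r) r̂. Gaussian sphere of radius r = 40.6 cm (r > 29.9 cm, enclosing both).
Q_enc = (-17.1 μC) + (-6.43 μC) = -2.353×10^-5 C.
Applying ∮E·dA = Q_enc/ε₀ with Φ = E(4πr²):
E = |Q_enc|/(4πε₀r²) = (2.353×10^-5)/(4π·8.85×10^-12·(0.406)²) = 1.28×10^6 N/C.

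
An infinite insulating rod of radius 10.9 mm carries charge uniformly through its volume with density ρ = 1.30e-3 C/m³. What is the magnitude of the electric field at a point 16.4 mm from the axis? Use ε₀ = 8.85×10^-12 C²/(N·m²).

5.32×10^5 N/C

Coaxial Gaussian cylinder, radius r = 16.4 mm, length L (r > 10.9 mm, full cross-section enclosed).
λ_enc = ρ·πR² = (1.30×10^-3)π(0.0109)² = 4.852×10^-7 C/m.
Since E is radial and uniform over the curved surface, Φ = E·2πrL = Q_enc/ε₀ = λ_enc L/ε₀.
E = |λ_enc|/(2πε₀r) = (4.852×10^-7)/(2π·8.85×10^-12·0.0164) = 5.32×10^5 N/C.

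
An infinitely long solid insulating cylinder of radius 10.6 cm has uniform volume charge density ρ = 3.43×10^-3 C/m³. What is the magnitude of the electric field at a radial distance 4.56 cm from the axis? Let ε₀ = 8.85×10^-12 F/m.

By cylindrical symmetry E is radial; use a coaxial Gaussian cylinder of radius 4.56 cm and length L (r < R).
Charge inside radius r per length L is ρ·πr²·L, so λ_enc = ρπr² = 2.241×10^-5 C/m.
Applying ∮E·dA = Q_enc/ε₀ with the end caps contributing no flux:
E = |λ_enc|/(2πε₀r) = (2.241×10^-5)/(2π·8.85×10^-12·0.0456) = 8.84×10^6 N/C.

|E| ≈ 8.84e6 N/C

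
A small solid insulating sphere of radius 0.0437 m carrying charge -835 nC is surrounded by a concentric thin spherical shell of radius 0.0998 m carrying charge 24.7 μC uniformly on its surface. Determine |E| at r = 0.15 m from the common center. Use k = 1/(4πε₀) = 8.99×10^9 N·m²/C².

|E| ≈ 9.54e6 N/C

Symmetry ⇒ E = E(r) r̂. Gaussian sphere of radius r = 0.15 m (r > 0.0998 m, enclosing both).
Q_enc = (-835 nC) + (24.7 μC) = 2.386e-5 C.
Applying ∮E·dA = Q_enc/ε₀ with Φ = E(4πr²):
E = k|Q_enc|/r² = (8.99×10^9)(2.386×10^-5)/(0.15)² = 9.54×10^6 N/C.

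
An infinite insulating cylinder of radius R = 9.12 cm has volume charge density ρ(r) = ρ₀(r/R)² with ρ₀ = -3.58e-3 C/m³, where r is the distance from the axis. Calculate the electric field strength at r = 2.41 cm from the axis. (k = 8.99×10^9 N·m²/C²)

By cylindrical symmetry E is radial; use a coaxial Gaussian cylinder of radius 2.41 cm and length L (r < R).
λ_enc = ∫₀^r ρ(r')·2πr' dr' = (2πρ₀/R²)·r^4/4 = -2.281×10^-7 C/m.
Gauss's law: E·2πrL = λ_enc L/ε₀.
E = 2k|λ_enc|/r = 2(8.99×10^9)(2.281×10^-7)/(0.0241) = 1.70×10^5 N/C.

E = 1.70×10^5 N/C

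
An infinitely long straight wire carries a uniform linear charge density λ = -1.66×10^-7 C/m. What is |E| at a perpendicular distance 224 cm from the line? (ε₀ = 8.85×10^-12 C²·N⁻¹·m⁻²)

E ≈ 1.33×10^3 V/m

Coaxial Gaussian cylinder, radius r = 224 cm, length L.
Q_enc = λL, so λ_enc = -1.66×10^-7 C/m.
Gauss's law: E·2πrL = λ_enc L/ε₀.
E = |λ_enc|/(2πε₀r) = (1.66×10^-7)/(2π·8.85×10^-12·2.24) = 1.33e3 N/C.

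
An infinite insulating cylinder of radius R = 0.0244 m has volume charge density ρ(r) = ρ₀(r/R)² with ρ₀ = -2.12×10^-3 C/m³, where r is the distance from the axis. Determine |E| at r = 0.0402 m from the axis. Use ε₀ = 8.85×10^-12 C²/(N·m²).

E ≈ 8.87e5 N/C

By cylindrical symmetry E is radial; use a coaxial Gaussian cylinder of radius 0.0402 m and length L (r > R, full charge per length enclosed).
λ_enc = 2π ∫₀^R ρ₀(r'/R)^2 r' dr' = 2πρ₀R²/4 = -1.983×10^-6 C/m.
Applying ∮E·dA = Q_enc/ε₀ with the end caps contributing no flux:
E = |λ_enc|/(2πε₀r) = (1.983×10^-6)/(2π·8.85×10^-12·0.0402) = 8.87×10^5 N/C.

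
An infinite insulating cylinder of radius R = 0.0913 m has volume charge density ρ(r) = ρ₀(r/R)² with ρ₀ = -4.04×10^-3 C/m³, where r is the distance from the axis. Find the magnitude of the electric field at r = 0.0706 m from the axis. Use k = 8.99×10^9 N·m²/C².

|E| = 4.82×10^6 V/m

By cylindrical symmetry E is radial; use a coaxial Gaussian cylinder of radius 0.0706 m and length L (r < R).
λ_enc = ∫₀^r ρ(r')·2πr' dr' = (2πρ₀/R²)·r^4/4 = -1.891e-5 C/m.
By Gauss's law (flux through the curved wall only), E·2πrL = λ_enc L/ε₀.
E = 2k|λ_enc|/r = 2(8.99×10^9)(1.891×10^-5)/(0.0706) = 4.82×10^6 N/C.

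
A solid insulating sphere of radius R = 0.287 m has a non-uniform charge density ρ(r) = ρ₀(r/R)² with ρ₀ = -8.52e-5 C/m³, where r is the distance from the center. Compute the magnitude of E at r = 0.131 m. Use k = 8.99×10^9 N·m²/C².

Symmetry ⇒ E = E(r) r̂. Gaussian sphere of radius r = 0.131 m (r < R).
Q_enc = ∫₀^r ρ(r')·4πr'² dr' = (4πρ₀/R²) ∫₀^r r'^4 dr' = 4πρ₀ r^5/(5·R²) = -1.003e-7 C.
Since E is radial and uniform over the Gaussian sphere, Φ = E·4πr² = Q_enc/ε₀.
E = k|Q_enc|/r² = (8.99×10^9)(1.003e-7)/(0.131)² = 5.25×10^4 N/C.

|E| = 5.25e4 V/m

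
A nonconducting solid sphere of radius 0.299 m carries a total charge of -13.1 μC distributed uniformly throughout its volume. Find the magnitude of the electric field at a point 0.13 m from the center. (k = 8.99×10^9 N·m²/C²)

Take a concentric spherical Gaussian surface of radius r = 0.13 m (r < R).
For a uniform sphere the enclosed fraction is (r/R)³, so Q_enc = (-13.1 μC)(0.13/0.299)³ = -1.077e-6 C.
Gauss's law: E·4πr² = Q_enc/ε₀.
E = k|Q_enc|/r² = (8.99×10^9)(1.077×10^-6)/(0.13)² = 5.73×10^5 N/C.

E = 5.73e5 N/C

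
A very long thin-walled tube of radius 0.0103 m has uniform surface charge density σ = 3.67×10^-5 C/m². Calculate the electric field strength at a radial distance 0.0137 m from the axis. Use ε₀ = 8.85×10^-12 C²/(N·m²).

Choose a coaxial cylinder of radius r = 0.0137 m (arbitrary length L) as the Gaussian surface (r > 0.0103 m).
The whole shell is enclosed: λ_enc = σ·2πR = (3.67×10^-5)·2π·(0.0103) = 2.375×10^-6 C/m.
Since E is radial and uniform over the curved surface, Φ = E·2πrL = Q_enc/ε₀ = λ_enc L/ε₀.
E = |λ_enc|/(2πε₀r) = (2.375e-6)/(2π·8.85×10^-12·0.0137) = 3.12×10^6 N/C.

E ≈ 3.12×10^6 V/m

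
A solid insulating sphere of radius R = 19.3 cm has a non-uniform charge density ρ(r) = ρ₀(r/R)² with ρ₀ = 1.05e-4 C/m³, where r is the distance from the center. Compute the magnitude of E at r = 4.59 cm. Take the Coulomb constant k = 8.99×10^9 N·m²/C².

Symmetry ⇒ E = E(r) r̂. Gaussian sphere of radius r = 4.59 cm (r < R).
Integrate the density: Q_enc = 4π ∫₀^r ρ₀(r'/R)^2 r'² dr' = 4πρ₀ r^5/(5·R²) = 1.443e-9 C.
Gauss's law: E·4πr² = Q_enc/ε₀.
E = k|Q_enc|/r² = (8.99×10^9)(1.443×10^-9)/(0.0459)² = 6.16×10^3 N/C.

E = 6.16×10^3 N/C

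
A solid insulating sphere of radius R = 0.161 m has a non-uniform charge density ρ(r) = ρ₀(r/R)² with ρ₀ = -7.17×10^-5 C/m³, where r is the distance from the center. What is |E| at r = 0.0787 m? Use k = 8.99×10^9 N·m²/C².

E = 3.05×10^4 N/C

Use a concentric Gaussian sphere at r = 0.0787 m (r < R).
Q_enc = ∫₀^r ρ(r')·4πr'² dr' = (4πρ₀/R²) ∫₀^r r'^4 dr' = 4πρ₀ r^5/(5·R²) = -2.099×10^-8 C.
By Gauss's law, ∮E·dA = E·4πr² = Q_enc/ε₀.
E = k|Q_enc|/r² = (8.99×10^9)(2.099×10^-8)/(0.0787)² = 3.05×10^4 N/C.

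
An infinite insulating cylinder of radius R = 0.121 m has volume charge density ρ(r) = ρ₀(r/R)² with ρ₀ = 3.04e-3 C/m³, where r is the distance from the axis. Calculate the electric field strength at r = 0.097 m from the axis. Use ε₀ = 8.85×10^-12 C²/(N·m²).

Coaxial Gaussian cylinder, radius r = 0.097 m, length L (r < R).
λ_enc = ∫₀^r ρ(r')·2πr' dr' = (2πρ₀/R²)·r^4/4 = 2.887×10^-5 C/m.
Gauss's law: E·2πrL = λ_enc L/ε₀.
E = |λ_enc|/(2πε₀r) = (2.887×10^-5)/(2π·8.85×10^-12·0.097) = 5.35×10^6 N/C.

5.35×10^6 V/m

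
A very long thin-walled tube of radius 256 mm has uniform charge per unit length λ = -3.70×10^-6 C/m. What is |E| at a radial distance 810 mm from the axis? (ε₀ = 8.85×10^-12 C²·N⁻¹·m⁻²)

Choose a coaxial cylinder of radius r = 810 mm (arbitrary length L) as the Gaussian surface (r > 256 mm).
The full line charge is enclosed: λ_enc = -3.70×10^-6 C/m.
Since E is radial and uniform over the curved surface, Φ = E·2πrL = Q_enc/ε₀ = λ_enc L/ε₀.
E = |λ_enc|/(2πε₀r) = (3.70×10^-6)/(2π·8.85×10^-12·0.81) = 8.21e4 N/C.

8.21×10^4 N/C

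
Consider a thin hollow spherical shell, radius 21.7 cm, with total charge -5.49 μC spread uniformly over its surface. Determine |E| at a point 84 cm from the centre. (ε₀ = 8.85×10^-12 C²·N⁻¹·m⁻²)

7.00×10^4 V/m

Take a concentric spherical Gaussian surface of radius r = 84 cm (r > 21.7 cm).
The entire shell is enclosed: Q_enc = -5.49×10^-6 C.
By Gauss's law, ∮E·dA = E·4πr² = Q_enc/ε₀.
E = |Q_enc|/(4πε₀r²) = (5.49×10^-6)/(4π·8.85×10^-12·(0.84)²) = 7.00×10^4 N/C.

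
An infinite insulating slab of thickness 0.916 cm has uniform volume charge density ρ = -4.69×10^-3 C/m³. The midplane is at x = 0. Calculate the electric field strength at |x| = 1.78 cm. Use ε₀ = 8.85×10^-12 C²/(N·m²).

The point |x| = 1.78 cm lies outside the slab (half-thickness 0.00458 m). A symmetric pillbox spanning the full slab encloses Q_enc = ρ·d·A.
Flux = 2EA ⇒ E = |ρ|d/(2ε₀), independent of distance outside.
E = (4.69×10^-3)(0.00916)/(2·8.85×10^-12) = 2.43e6 N/C.

E ≈ 2.43×10^6 V/m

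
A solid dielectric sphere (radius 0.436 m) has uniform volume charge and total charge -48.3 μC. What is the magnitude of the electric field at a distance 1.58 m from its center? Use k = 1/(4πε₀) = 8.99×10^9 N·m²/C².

1.74×10^5 N/C

Take a concentric spherical Gaussian surface of radius r = 1.58 m (r > R, so the entire charge is enclosed).
Q_enc = -48.3 μC = -4.83×10^-5 C.
Applying ∮E·dA = Q_enc/ε₀ with Φ = E(4πr²):
E = k|Q_enc|/r² = (8.99×10^9)(4.83e-5)/(1.58)² = 1.74×10^5 N/C.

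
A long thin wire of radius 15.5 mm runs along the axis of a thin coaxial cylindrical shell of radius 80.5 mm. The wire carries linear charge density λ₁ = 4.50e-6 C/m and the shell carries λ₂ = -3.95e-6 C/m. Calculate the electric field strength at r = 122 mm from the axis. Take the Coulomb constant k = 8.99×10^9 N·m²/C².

E = 8.11×10^4 N/C

Choose a coaxial cylinder of radius r = 122 mm (arbitrary length L) as the Gaussian surface (r > 80.5 mm, enclosing both).
λ_enc = λ₁ + λ₂ = (4.50e-6) + (-3.95e-6) = 5.50×10^-7 C/m.
Since E is radial and uniform over the curved surface, Φ = E·2πrL = Q_enc/ε₀ = λ_enc L/ε₀.
E = 2k|λ_enc|/r = 2(8.99×10^9)(5.50e-7)/(0.122) = 8.11×10^4 N/C.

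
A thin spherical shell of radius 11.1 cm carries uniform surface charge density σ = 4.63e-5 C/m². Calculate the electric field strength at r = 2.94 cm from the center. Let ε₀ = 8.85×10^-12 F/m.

Symmetry ⇒ E = E(r) r̂. Gaussian sphere of radius r = 2.94 cm (inside the shell, r < 11.1 cm).
No charge lies within this surface, so Q_enc = 0 and Gauss's law gives E·4πr² = 0 ⇒ E = 0.

|E| = 0 V/m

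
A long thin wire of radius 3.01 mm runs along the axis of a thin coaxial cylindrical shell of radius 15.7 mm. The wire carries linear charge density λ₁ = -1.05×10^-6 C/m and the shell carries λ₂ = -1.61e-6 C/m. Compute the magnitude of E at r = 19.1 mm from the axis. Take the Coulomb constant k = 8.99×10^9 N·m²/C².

|E| = 2.50×10^6 N/C

Take a coaxial cylindrical Gaussian surface of radius r = 19.1 mm and length L (r > 15.7 mm, enclosing both).
λ_enc = λ₁ + λ₂ = (-1.05×10^-6) + (-1.61×10^-6) = -2.66e-6 C/m.
Since E is radial and uniform over the curved surface, Φ = E·2πrL = Q_enc/ε₀ = λ_enc L/ε₀.
E = 2k|λ_enc|/r = 2(8.99×10^9)(2.66×10^-6)/(0.0191) = 2.50×10^6 N/C.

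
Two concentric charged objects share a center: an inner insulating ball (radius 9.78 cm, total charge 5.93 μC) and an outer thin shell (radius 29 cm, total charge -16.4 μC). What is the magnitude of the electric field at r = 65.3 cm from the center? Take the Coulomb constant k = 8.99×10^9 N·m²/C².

Symmetry ⇒ E = E(r) r̂. Gaussian sphere of radius r = 65.3 cm (r > 29 cm, enclosing both).
Q_enc = (5.93 μC) + (-16.4 μC) = -1.047×10^-5 C.
Since E is radial and uniform over the Gaussian sphere, Φ = E·4πr² = Q_enc/ε₀.
E = k|Q_enc|/r² = (8.99×10^9)(1.047×10^-5)/(0.653)² = 2.21e5 N/C.

2.21×10^5 N/C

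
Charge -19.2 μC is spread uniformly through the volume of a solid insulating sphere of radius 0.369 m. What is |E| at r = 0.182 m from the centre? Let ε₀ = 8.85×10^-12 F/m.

Symmetry ⇒ E = E(r) r̂. Gaussian sphere of radius r = 0.182 m (r < R).
For a uniform sphere the enclosed fraction is (r/R)³, so Q_enc = (-19.2 μC)(0.182/0.369)³ = -2.304e-6 C.
By Gauss's law, ∮E·dA = E·4πr² = Q_enc/ε₀.
E = |Q_enc|/(4πε₀r²) = (2.304×10^-6)/(4π·8.85×10^-12·(0.182)²) = 6.25e5 N/C.

E ≈ 6.25×10^5 V/m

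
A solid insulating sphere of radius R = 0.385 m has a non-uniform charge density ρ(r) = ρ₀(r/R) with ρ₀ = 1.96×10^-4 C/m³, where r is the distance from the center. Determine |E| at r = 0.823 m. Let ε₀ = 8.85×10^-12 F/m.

By spherical symmetry E is radial; choose a Gaussian sphere of radius r = 0.823 m (r > R, all charge enclosed).
Q_enc = 4π ∫₀^R ρ₀(r'/R)^1 r'² dr' = 4πρ₀R³/4 = 3.514e-5 C.
Gauss's law: E·4πr² = Q_enc/ε₀.
E = |Q_enc|/(4πε₀r²) = (3.514×10^-5)/(4π·8.85×10^-12·(0.823)²) = 4.66×10^5 N/C.

4.66×10^5 V/m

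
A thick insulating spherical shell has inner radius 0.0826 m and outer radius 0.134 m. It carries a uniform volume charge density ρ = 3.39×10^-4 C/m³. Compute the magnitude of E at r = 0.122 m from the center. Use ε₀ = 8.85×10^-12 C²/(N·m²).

1.07×10^6 V/m

By spherical symmetry E is radial; choose a Gaussian sphere of radius r = 0.122 m (within the shell material, 0.0826 m < r < 0.134 m).
Enclosed charge is the volume from a to r: Q_enc = (4π/3)ρ(r³ − a³) = 1.778×10^-6 C.
By Gauss's law, ∮E·dA = E·4πr² = Q_enc/ε₀.
E = |Q_enc|/(4πε₀r²) = (1.778×10^-6)/(4π·8.85×10^-12·(0.122)²) = 1.07×10^6 N/C.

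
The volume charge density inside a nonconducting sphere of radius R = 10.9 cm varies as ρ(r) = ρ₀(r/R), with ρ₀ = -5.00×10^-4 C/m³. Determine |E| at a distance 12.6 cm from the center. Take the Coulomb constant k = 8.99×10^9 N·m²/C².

Symmetry ⇒ E = E(r) r̂. Gaussian sphere of radius r = 12.6 cm (r > R, all charge enclosed).
Q_enc = 4π ∫₀^R ρ₀(r'/R)^1 r'² dr' = 4πρ₀R³/4 = -2.034×10^-6 C.
Since E is radial and uniform over the Gaussian sphere, Φ = E·4πr² = Q_enc/ε₀.
E = k|Q_enc|/r² = (8.99×10^9)(2.034×10^-6)/(0.126)² = 1.15e6 N/C.

E ≈ 1.15e6 V/m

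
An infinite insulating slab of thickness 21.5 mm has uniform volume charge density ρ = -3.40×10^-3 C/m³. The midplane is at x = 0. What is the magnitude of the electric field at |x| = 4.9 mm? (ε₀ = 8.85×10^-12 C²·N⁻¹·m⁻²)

|E| ≈ 1.88×10^6 N/C

By symmetry E is perpendicular to the slab. A Gaussian pillbox from −4.9 mm to +4.9 mm (face area A) lies entirely within the slab.
Q_enc = ρ·(2x)·A and flux = 2EA, so 2EA = 2ρxA/ε₀ ⇒ E = |ρ|x/ε₀.
E = (3.40×10^-3)(0.0049)/(8.85×10^-12) = 1.88×10^6 N/C.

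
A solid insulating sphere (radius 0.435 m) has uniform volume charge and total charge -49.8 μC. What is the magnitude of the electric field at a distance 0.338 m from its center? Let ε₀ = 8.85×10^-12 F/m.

E = 1.84×10^6 V/m

Take a concentric spherical Gaussian surface of radius r = 0.338 m (r < R).
Only the charge within r is enclosed: Q_enc = Q·(r/R)³ = (-49.8 μC)·(0.338 m/0.435 m)³ = -2.336×10^-5 C.
By Gauss's law, ∮E·dA = E·4πr² = Q_enc/ε₀.
E = |Q_enc|/(4πε₀r²) = (2.336e-5)/(4π·8.85×10^-12·(0.338)²) = 1.84×10^6 N/C.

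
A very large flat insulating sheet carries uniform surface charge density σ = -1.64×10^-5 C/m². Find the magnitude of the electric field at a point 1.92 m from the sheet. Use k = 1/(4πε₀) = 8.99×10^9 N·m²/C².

The symmetry is planar: E is normal to the sheet and the same magnitude on both sides. Take a pillbox straddling the sheet with end-cap area A.
Only the two end caps contribute flux: Φ = 2EA. With Q_enc = σA, Gauss's law gives E = |σ|/(2ε₀).
E = 2πk|σ| = 2π(8.99×10^9)(1.64×10^-5) = 9.26×10^5 N/C.

E ≈ 9.26×10^5 V/m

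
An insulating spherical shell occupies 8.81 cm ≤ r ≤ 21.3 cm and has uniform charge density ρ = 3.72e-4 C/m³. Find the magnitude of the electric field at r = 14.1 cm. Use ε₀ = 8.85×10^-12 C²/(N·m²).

1.49×10^6 N/C

By spherical symmetry E is radial; choose a Gaussian sphere of radius r = 14.1 cm (within the shell material, 8.81 cm < r < 21.3 cm).
Only the shell between 8.81 cm and r is enclosed: Q_enc = ρ·(4π/3)(r³ − a³) = (3.72×10^-4)·(4π/3)·((0.141)³ − (0.0881)³) = 3.303e-6 C.
Since E is radial and uniform over the Gaussian sphere, Φ = E·4πr² = Q_enc/ε₀.
E = |Q_enc|/(4πε₀r²) = (3.303×10^-6)/(4π·8.85×10^-12·(0.141)²) = 1.49×10^6 N/C.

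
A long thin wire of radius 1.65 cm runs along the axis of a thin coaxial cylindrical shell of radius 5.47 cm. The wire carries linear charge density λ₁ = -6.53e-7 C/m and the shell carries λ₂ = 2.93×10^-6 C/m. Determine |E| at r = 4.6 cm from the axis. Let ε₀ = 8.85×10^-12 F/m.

By cylindrical symmetry E is radial; use a coaxial Gaussian cylinder of radius 4.6 cm and length L (between the conductors, 1.65 cm < r < 5.47 cm).
Only the inner wire is enclosed; the outer shell contributes nothing inside itself. λ_enc = λ₁ = -6.53×10^-7 C/m.
Applying ∮E·dA = Q_enc/ε₀ with the end caps contributing no flux:
E = |λ_enc|/(2πε₀r) = (6.53×10^-7)/(2π·8.85×10^-12·0.046) = 2.55×10^5 N/C.

E = 2.55×10^5 N/C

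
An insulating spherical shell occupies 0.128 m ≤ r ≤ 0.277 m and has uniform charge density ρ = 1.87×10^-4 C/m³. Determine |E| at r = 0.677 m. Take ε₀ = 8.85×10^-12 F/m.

|E| ≈ 2.94×10^5 V/m

By spherical symmetry E is radial; choose a Gaussian sphere of radius r = 0.677 m (r > 0.277 m, enclosing the whole shell).
Q_enc = ρ·(4π/3)(b³ − a³) = (1.87×10^-4)·(4π/3)·((0.277)³ − (0.128)³) = 1.501×10^-5 C.
Since E is radial and uniform over the Gaussian sphere, Φ = E·4πr² = Q_enc/ε₀.
E = |Q_enc|/(4πε₀r²) = (1.501e-5)/(4π·8.85×10^-12·(0.677)²) = 2.94×10^5 N/C.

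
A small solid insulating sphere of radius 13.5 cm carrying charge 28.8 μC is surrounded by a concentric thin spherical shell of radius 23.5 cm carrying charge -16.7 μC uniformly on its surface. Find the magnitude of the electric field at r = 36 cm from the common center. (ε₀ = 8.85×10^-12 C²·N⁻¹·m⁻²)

By spherical symmetry E is radial; choose a Gaussian sphere of radius r = 36 cm (r > 23.5 cm, enclosing both).
Q_enc = (28.8 μC) + (-16.7 μC) = 1.21e-5 C.
By Gauss's law, ∮E·dA = E·4πr² = Q_enc/ε₀.
E = |Q_enc|/(4πε₀r²) = (1.21×10^-5)/(4π·8.85×10^-12·(0.36)²) = 8.40×10^5 N/C.

|E| ≈ 8.40×10^5 N/C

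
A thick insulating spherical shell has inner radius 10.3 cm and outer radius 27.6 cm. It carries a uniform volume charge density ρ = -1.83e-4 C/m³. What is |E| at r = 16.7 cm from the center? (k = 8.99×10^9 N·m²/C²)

By spherical symmetry E is radial; choose a Gaussian sphere of radius r = 16.7 cm (within the shell material, 10.3 cm < r < 27.6 cm).
Enclosed charge is the volume from a to r: Q_enc = (4π/3)ρ(r³ − a³) = -2.733×10^-6 C.
Applying ∮E·dA = Q_enc/ε₀ with Φ = E(4πr²):
E = k|Q_enc|/r² = (8.99×10^9)(2.733×10^-6)/(0.167)² = 8.81×10^5 N/C.

|E| = 8.81×10^5 N/C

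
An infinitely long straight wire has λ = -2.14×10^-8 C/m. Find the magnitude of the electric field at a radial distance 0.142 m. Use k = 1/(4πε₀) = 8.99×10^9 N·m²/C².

E ≈ 2.71×10^3 V/m

By cylindrical symmetry E is radial; use a coaxial Gaussian cylinder of radius 0.142 m and length L.
Q_enc = λL, so λ_enc = -2.14e-8 C/m.
Since E is radial and uniform over the curved surface, Φ = E·2πrL = Q_enc/ε₀ = λ_enc L/ε₀.
E = 2k|λ_enc|/r = 2(8.99×10^9)(2.14×10^-8)/(0.142) = 2.71×10^3 N/C.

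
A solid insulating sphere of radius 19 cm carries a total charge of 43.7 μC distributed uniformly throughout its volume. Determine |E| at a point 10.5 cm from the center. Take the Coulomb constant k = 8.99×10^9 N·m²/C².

E = 6.01×10^6 N/C

Use a concentric Gaussian sphere at r = 10.5 cm (r < R).
Only the charge within r is enclosed: Q_enc = Q·(r/R)³ = (43.7 μC)·(10.5 cm/19 cm)³ = 7.375×10^-6 C.
Gauss's law: E·4πr² = Q_enc/ε₀.
E = k|Q_enc|/r² = (8.99×10^9)(7.375e-6)/(0.105)² = 6.01e6 N/C.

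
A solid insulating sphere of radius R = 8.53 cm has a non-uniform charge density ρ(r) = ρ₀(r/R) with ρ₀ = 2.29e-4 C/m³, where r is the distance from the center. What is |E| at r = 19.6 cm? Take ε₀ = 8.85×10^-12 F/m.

|E| ≈ 1.05e5 V/m

Use a concentric Gaussian sphere at r = 19.6 cm (r > R, all charge enclosed).
Q_enc = 4π ∫₀^R ρ₀(r'/R)^1 r'² dr' = 4πρ₀R³/4 = 4.465×10^-7 C.
Applying ∮E·dA = Q_enc/ε₀ with Φ = E(4πr²):
E = |Q_enc|/(4πε₀r²) = (4.465e-7)/(4π·8.85×10^-12·(0.196)²) = 1.05×10^5 N/C.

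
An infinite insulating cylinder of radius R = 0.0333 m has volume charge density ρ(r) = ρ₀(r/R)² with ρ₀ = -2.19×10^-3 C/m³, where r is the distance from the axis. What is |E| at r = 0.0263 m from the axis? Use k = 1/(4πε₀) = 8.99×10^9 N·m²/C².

E ≈ 1.01×10^6 N/C

Coaxial Gaussian cylinder, radius r = 0.0263 m, length L (r < R).
Integrating ρ over the cross-section to radius r: λ_enc = (2πρ₀/R²) ∫₀^r r'^3 dr' = 2πρ₀ r^4/(4·R²) = -1.484×10^-6 C/m.
By Gauss's law (flux through the curved wall only), E·2πrL = λ_enc L/ε₀.
E = 2k|λ_enc|/r = 2(8.99×10^9)(1.484e-6)/(0.0263) = 1.01×10^6 N/C.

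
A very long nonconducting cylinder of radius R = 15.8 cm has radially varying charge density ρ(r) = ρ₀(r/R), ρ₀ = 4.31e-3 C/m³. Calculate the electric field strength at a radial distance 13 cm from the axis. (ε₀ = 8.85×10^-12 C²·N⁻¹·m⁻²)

E = 1.74×10^7 V/m

Choose a coaxial cylinder of radius r = 13 cm (arbitrary length L) as the Gaussian surface (r < R).
λ_enc = ∫₀^r ρ(r')·2πr' dr' = (2πρ₀/R)·r^3/3 = 1.255×10^-4 C/m.
Since E is radial and uniform over the curved surface, Φ = E·2πrL = Q_enc/ε₀ = λ_enc L/ε₀.
E = |λ_enc|/(2πε₀r) = (1.255e-4)/(2π·8.85×10^-12·0.13) = 1.74×10^7 N/C.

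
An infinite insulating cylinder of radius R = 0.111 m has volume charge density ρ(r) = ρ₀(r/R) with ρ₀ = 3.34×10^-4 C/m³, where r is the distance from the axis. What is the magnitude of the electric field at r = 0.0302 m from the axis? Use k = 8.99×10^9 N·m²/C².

Choose a coaxial cylinder of radius r = 0.0302 m (arbitrary length L) as the Gaussian surface (r < R).
λ_enc = ∫₀^r ρ(r')·2πr' dr' = (2πρ₀/R)·r^3/3 = 1.736×10^-7 C/m.
Since E is radial and uniform over the curved surface, Φ = E·2πrL = Q_enc/ε₀ = λ_enc L/ε₀.
E = 2k|λ_enc|/r = 2(8.99×10^9)(1.736×10^-7)/(0.0302) = 1.03e5 N/C.

|E| ≈ 1.03e5 N/C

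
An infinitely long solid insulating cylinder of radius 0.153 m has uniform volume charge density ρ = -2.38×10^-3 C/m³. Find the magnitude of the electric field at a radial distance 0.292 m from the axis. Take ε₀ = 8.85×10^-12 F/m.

By cylindrical symmetry E is radial; use a coaxial Gaussian cylinder of radius 0.292 m and length L (r > 0.153 m, full cross-section enclosed).
λ_enc = ρ·πR² = (-2.38×10^-3)π(0.153)² = -1.75e-4 C/m.
Since E is radial and uniform over the curved surface, Φ = E·2πrL = Q_enc/ε₀ = λ_enc L/ε₀.
E = |λ_enc|/(2πε₀r) = (1.75×10^-4)/(2π·8.85×10^-12·0.292) = 1.08×10^7 N/C.

|E| ≈ 1.08e7 N/C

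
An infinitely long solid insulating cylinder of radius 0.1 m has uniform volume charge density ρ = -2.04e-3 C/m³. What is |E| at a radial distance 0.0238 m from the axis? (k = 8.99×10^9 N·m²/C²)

Coaxial Gaussian cylinder, radius r = 0.0238 m, length L (r < R).
Enclosed charge per unit length: λ_enc = ρ·πr² = (-2.04×10^-3)π(0.0238)² = -3.63×10^-6 C/m.
By Gauss's law (flux through the curved wall only), E·2πrL = λ_enc L/ε₀.
E = 2k|λ_enc|/r = 2(8.99×10^9)(3.63×10^-6)/(0.0238) = 2.74e6 N/C.

|E| = 2.74×10^6 N/C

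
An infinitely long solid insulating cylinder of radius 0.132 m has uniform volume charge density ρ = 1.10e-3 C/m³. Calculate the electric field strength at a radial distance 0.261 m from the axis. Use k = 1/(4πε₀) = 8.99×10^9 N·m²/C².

Take a coaxial cylindrical Gaussian surface of radius r = 0.261 m and length L (r > 0.132 m, full cross-section enclosed).
λ_enc = ρ·πR² = (1.10×10^-3)π(0.132)² = 6.021e-5 C/m.
Applying ∮E·dA = Q_enc/ε₀ with the end caps contributing no flux:
E = 2k|λ_enc|/r = 2(8.99×10^9)(6.021×10^-5)/(0.261) = 4.15×10^6 N/C.

4.15e6 V/m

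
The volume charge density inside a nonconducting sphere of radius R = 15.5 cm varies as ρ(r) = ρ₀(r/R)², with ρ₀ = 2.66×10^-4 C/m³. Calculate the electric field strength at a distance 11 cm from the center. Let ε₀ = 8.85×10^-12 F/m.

Take a concentric spherical Gaussian surface of radius r = 11 cm (r < R).
Q_enc = ∫₀^r ρ(r')·4πr'² dr' = (4πρ₀/R²) ∫₀^r r'^4 dr' = 4πρ₀ r^5/(5·R²) = 4.481e-7 C.
By Gauss's law, ∮E·dA = E·4πr² = Q_enc/ε₀.
E = |Q_enc|/(4πε₀r²) = (4.481×10^-7)/(4π·8.85×10^-12·(0.11)²) = 3.33e5 N/C.

|E| ≈ 3.33×10^5 V/m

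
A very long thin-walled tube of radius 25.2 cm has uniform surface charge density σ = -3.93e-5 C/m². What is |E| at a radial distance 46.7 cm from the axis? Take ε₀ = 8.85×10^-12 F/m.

Take a coaxial cylindrical Gaussian surface of radius r = 46.7 cm and length L (r > 25.2 cm).
The whole shell is enclosed: λ_enc = σ·2πR = (-3.93×10^-5)·2π·(0.252) = -6.223e-5 C/m.
Since E is radial and uniform over the curved surface, Φ = E·2πrL = Q_enc/ε₀ = λ_enc L/ε₀.
E = |λ_enc|/(2πε₀r) = (6.223e-5)/(2π·8.85×10^-12·0.467) = 2.40×10^6 N/C.

E = 2.40e6 N/C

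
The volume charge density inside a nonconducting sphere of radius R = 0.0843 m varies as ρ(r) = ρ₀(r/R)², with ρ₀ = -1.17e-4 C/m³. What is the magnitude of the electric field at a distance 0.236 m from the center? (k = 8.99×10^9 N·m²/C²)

E = 2.84×10^4 N/C

Take a concentric spherical Gaussian surface of radius r = 0.236 m (r > R, all charge enclosed).
Q_enc = 4π ∫₀^R ρ₀(r'/R)^2 r'² dr' = 4πρ₀R³/5 = -1.762×10^-7 C.
By Gauss's law, ∮E·dA = E·4πr² = Q_enc/ε₀.
E = k|Q_enc|/r² = (8.99×10^9)(1.762×10^-7)/(0.236)² = 2.84e4 N/C.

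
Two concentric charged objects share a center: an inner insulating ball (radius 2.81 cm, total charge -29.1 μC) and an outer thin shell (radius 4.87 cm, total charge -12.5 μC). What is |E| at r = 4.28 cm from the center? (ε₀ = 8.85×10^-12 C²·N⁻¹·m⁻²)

1.43e8 N/C

Take a concentric spherical Gaussian surface of radius r = 4.28 cm (between the bodies, 2.81 cm < r < 4.87 cm).
Only the inner charge is enclosed; the outer shell contributes nothing inside itself. Q_enc = -29.1 μC = -2.91×10^-5 C.
Applying ∮E·dA = Q_enc/ε₀ with Φ = E(4πr²):
E = |Q_enc|/(4πε₀r²) = (2.91e-5)/(4π·8.85×10^-12·(0.0428)²) = 1.43×10^8 N/C.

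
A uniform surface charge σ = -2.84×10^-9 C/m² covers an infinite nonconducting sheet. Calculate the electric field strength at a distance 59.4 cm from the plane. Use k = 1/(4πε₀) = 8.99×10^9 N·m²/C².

|E| ≈ 160 N/C

By planar symmetry E is perpendicular to the sheet and uniform; use a Gaussian pillbox with flat faces of area A on each side of the sheet.
Flux Φ = 2EA and Q_enc = σA, so 2EA = σA/ε₀ ⇒ E = |σ|/(2ε₀), independent of distance.
E = 2πk|σ| = 2π(8.99×10^9)(2.84×10^-9) = 160 N/C.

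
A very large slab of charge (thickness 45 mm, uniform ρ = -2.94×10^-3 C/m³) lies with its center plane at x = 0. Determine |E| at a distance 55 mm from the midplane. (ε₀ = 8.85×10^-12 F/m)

The point |x| = 55 mm lies outside the slab (half-thickness 0.0225 m). A symmetric pillbox spanning the full slab encloses Q_enc = ρ·d·A.
Flux = 2EA ⇒ E = |ρ|d/(2ε₀), independent of distance outside.
E = (2.94e-3)(0.045)/(2·8.85×10^-12) = 7.47e6 N/C.

7.47×10^6 N/C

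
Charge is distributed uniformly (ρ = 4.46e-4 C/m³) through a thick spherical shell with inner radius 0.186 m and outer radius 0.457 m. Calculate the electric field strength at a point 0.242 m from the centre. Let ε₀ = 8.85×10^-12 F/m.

Take a concentric spherical Gaussian surface of radius r = 0.242 m (within the shell material, 0.186 m < r < 0.457 m).
Only the shell between 0.186 m and r is enclosed: Q_enc = ρ·(4π/3)(r³ − a³) = (4.46e-4)·(4π/3)·((0.242)³ − (0.186)³) = 1.446×10^-5 C.
By Gauss's law, ∮E·dA = E·4πr² = Q_enc/ε₀.
E = |Q_enc|/(4πε₀r²) = (1.446×10^-5)/(4π·8.85×10^-12·(0.242)²) = 2.22e6 N/C.

E = 2.22×10^6 V/m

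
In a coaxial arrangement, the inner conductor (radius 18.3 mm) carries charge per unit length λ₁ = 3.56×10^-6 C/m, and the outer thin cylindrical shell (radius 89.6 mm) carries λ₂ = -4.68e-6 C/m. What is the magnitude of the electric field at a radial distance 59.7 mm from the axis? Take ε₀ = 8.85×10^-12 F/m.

|E| ≈ 1.07×10^6 N/C

Coaxial Gaussian cylinder, radius r = 59.7 mm, length L (between the conductors, 18.3 mm < r < 89.6 mm).
The shell at 89.6 mm lies outside the Gaussian surface, so λ_enc = λ₁ = 3.56e-6 C/m.
Gauss's law: E·2πrL = λ_enc L/ε₀.
E = |λ_enc|/(2πε₀r) = (3.56×10^-6)/(2π·8.85×10^-12·0.0597) = 1.07×10^6 N/C.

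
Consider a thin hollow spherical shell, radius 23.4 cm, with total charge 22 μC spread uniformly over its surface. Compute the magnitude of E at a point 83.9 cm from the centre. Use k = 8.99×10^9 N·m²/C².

E = 2.81e5 N/C

Take a concentric spherical Gaussian surface of radius r = 83.9 cm (r > 23.4 cm).
The entire shell is enclosed: Q_enc = 2.20e-5 C.
By Gauss's law, ∮E·dA = E·4πr² = Q_enc/ε₀.
E = k|Q_enc|/r² = (8.99×10^9)(2.20×10^-5)/(0.839)² = 2.81e5 N/C.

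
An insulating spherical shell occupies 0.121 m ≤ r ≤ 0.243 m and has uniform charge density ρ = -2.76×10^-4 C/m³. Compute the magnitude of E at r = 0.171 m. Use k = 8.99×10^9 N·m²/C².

Take a concentric spherical Gaussian surface of radius r = 0.171 m (within the shell material, 0.121 m < r < 0.243 m).
Only the shell between 0.121 m and r is enclosed: Q_enc = ρ·(4π/3)(r³ − a³) = (-2.76×10^-4)·(4π/3)·((0.171)³ − (0.121)³) = -3.733×10^-6 C.
By Gauss's law, ∮E·dA = E·4πr² = Q_enc/ε₀.
E = k|Q_enc|/r² = (8.99×10^9)(3.733×10^-6)/(0.171)² = 1.15×10^6 N/C.

E = 1.15×10^6 N/C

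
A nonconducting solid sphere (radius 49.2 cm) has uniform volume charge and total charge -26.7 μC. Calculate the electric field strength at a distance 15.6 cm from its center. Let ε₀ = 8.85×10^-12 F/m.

|E| = 3.14×10^5 V/m

By spherical symmetry E is radial; choose a Gaussian sphere of radius r = 15.6 cm (r < R).
For a uniform sphere the enclosed fraction is (r/R)³, so Q_enc = (-26.7 μC)(0.156/0.492)³ = -8.511×10^-7 C.
Since E is radial and uniform over the Gaussian sphere, Φ = E·4πr² = Q_enc/ε₀.
E = |Q_enc|/(4πε₀r²) = (8.511×10^-7)/(4π·8.85×10^-12·(0.156)²) = 3.14e5 N/C.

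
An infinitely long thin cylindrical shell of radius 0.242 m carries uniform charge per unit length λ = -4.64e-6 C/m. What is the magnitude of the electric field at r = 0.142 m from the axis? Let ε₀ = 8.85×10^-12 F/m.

Choose a coaxial cylinder of radius r = 0.142 m (arbitrary length L) as the Gaussian surface (r < 0.242 m, inside the shell).
No charge is enclosed, so Gauss's law gives E·2πrL = 0 ⇒ E = 0.

|E| = 0 V/m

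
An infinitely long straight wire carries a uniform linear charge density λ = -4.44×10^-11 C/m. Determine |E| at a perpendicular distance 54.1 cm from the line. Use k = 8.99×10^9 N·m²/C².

|E| = 1.48 N/C

Coaxial Gaussian cylinder, radius r = 54.1 cm, length L.
Q_enc = λL, so λ_enc = -4.44×10^-11 C/m.
Since E is radial and uniform over the curved surface, Φ = E·2πrL = Q_enc/ε₀ = λ_enc L/ε₀.
E = 2k|λ_enc|/r = 2(8.99×10^9)(4.44e-11)/(0.541) = 1.48 N/C.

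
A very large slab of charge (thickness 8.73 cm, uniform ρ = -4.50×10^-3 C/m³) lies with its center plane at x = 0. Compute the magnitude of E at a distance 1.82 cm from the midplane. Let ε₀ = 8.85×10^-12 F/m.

|E| = 9.25×10^6 V/m

By symmetry E is perpendicular to the slab. A Gaussian pillbox from −1.82 cm to +1.82 cm (face area A) lies entirely within the slab.
Q_enc = ρ·(2x)·A and flux = 2EA, so 2EA = 2ρxA/ε₀ ⇒ E = |ρ|x/ε₀.
E = (4.50e-3)(0.0182)/(8.85×10^-12) = 9.25×10^6 N/C.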